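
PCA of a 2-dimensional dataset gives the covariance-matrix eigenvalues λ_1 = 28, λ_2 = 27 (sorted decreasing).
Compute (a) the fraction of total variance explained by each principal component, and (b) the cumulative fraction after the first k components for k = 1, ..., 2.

Step 1 — total variance = trace(Sigma) = Σ λ_i = 28 + 27 = 55.

Step 2 — fraction explained by component i = λ_i / Σ λ:
  PC1: 28/55 = 0.5091
  PC2: 27/55 = 0.4909

Step 3 — cumulative fraction after k components = (λ_1 + ... + λ_k) / Σ λ:
  k = 1: 28/55 = 0.5091
  k = 2: (28 + 27)/55 = 55/55 = 1

Summary (fraction, with percent):

explained: PC1 0.5091 (50.91%), PC2 0.4909 (49.09%);  cumulative: 0.5091, 1


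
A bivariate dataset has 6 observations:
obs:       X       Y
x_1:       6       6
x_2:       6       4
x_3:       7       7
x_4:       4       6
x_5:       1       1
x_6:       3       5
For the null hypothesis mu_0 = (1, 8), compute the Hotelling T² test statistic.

Step 1 — sample mean vector:
  mean(X) = (6 + 6 + 7 + 4 + 1 + 3) / 6 = 27/6 = 4.5
  mean(Y) = (6 + 4 + 7 + 6 + 1 + 5) / 6 = 29/6 = 4.8333
  x̄ = (4.5, 4.8333),  deviation x̄ - mu_0 = (4.5, 4.8333) - (1, 8) = (3.5, -3.1667).

Step 2 — sample covariance matrix, S[i,j] = (1/(n-1)) · Σ_k (x_{k,i} - mean_i) · (x_{k,j} - mean_j), divisor n-1 = 5:
  S[X,X] = ((1.5)·(1.5) + (1.5)·(1.5) + (2.5)·(2.5) + (-0.5)·(-0.5) + (-3.5)·(-3.5) + (-1.5)·(-1.5)) / 5 = 25.5/5 = 5.1
  S[X,Y] = ((1.5)·(1.1667) + (1.5)·(-0.8333) + (2.5)·(2.1667) + (-0.5)·(1.1667) + (-3.5)·(-3.8333) + (-1.5)·(0.1667)) / 5 = 18.5/5 = 3.7
  S[Y,Y] = ((1.1667)·(1.1667) + (-0.8333)·(-0.8333) + (2.1667)·(2.1667) + (1.1667)·(1.1667) + (-3.8333)·(-3.8333) + (0.1667)·(0.1667)) / 5 = 22.8333/5 = 4.5667
  S = [[5.1, 3.7],
 [3.7, 4.5667]].

Step 3 — invert S. det(S) = 5.1·4.5667 - (3.7)² = 9.6.
  S^{-1} = (1/det) · [[d, -b], [-b, a]] = [[0.4757, -0.3854],
 [-0.3854, 0.5312]].

Step 4 — quadratic form (x̄ - mu_0)^T · S^{-1} · (x̄ - mu_0):
  S^{-1} · (x̄ - mu_0) = (2.8854, -3.0312),
  (x̄ - mu_0)^T · [...] = (3.5)·(2.8854) + (-3.1667)·(-3.0312) = 19.6979.

Step 5 — scale by n: T² = 6 · 19.6979 = 118.1875.

T² ≈ 118.1875


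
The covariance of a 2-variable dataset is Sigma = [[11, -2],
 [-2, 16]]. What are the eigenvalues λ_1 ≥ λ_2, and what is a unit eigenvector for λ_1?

Step 1 — characteristic polynomial of 2×2 Sigma:
  det(Sigma - λI) = λ² - trace · λ + det = 0.
  trace = 11 + 16 = 27, det = 11·16 - (-2)² = 172.
Step 2 — discriminant:
  Δ = trace² - 4·det = 729 - 688 = 41.
Step 3 — eigenvalues:
  λ = (trace ± √Δ)/2 = (27 ± 6.4031)/2,
  λ_1 = 16.7016,  λ_2 = 10.2984.

Step 4 — unit eigenvector for λ_1: solve (Sigma - λ_1 I)v = 0. First row:
  (11 - 16.7016)·v_x + (-2)·v_y = 0, i.e. (-5.7016)·v_x + (-2)·v_y = 0,
  so v ∝ (b, λ_1 - a) = (-2, 5.7016); multiply by -1 so the first entry is positive: u = (2, -5.7016).
  ||u|| = √((2)² + (-5.7016)²) = √(36.5078) ≈ 6.0422,
  v_1 = u/||u|| ≈ (0.331, -0.9436) (||v_1|| = 1).

λ_1 = 16.7016,  λ_2 = 10.2984;  v_1 ≈ (0.331, -0.9436)


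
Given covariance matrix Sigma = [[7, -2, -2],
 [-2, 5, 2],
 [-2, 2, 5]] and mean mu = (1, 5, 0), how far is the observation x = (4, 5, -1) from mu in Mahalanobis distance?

Step 1 — centre the observation: (x - mu) = (3, 0, -1).

Step 2 — invert Sigma (cofactor / det for 3×3, or solve directly):
  Sigma^{-1} = [[0.1707, 0.0488, 0.0488],
 [0.0488, 0.252, -0.0813],
 [0.0488, -0.0813, 0.252]].

Step 3 — form the quadratic (x - mu)^T · Sigma^{-1} · (x - mu):
  Sigma^{-1} · (x - mu) = (0.4634, 0.2276, -0.1057).
  (x - mu)^T · [Sigma^{-1} · (x - mu)] = (3)·(0.4634) + (0)·(0.2276) + (-1)·(-0.1057) = 1.4959.

Step 4 — take square root: d = √(1.4959) ≈ 1.2231.

d(x, mu) = √(1.4959) ≈ 1.2231


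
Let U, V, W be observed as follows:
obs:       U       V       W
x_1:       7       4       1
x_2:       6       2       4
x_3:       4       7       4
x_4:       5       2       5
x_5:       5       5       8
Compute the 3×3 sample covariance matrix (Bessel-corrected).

Step 1 — column means:
  mean(U) = (7 + 6 + 4 + 5 + 5) / 5 = 27/5 = 5.4
  mean(V) = (4 + 2 + 7 + 2 + 5) / 5 = 20/5 = 4
  mean(W) = (1 + 4 + 4 + 5 + 8) / 5 = 22/5 = 4.4

Step 2 — sample covariance S[i,j] = (1/(n-1)) · Σ_k (x_{k,i} - mean_i) · (x_{k,j} - mean_j), with n-1 = 4.
  S[U,U] = ((1.6)·(1.6) + (0.6)·(0.6) + (-1.4)·(-1.4) + (-0.4)·(-0.4) + (-0.4)·(-0.4)) / 4 = 5.2/4 = 1.3
  S[U,V] = ((1.6)·(0) + (0.6)·(-2) + (-1.4)·(3) + (-0.4)·(-2) + (-0.4)·(1)) / 4 = -5/4 = -1.25
  S[U,W] = ((1.6)·(-3.4) + (0.6)·(-0.4) + (-1.4)·(-0.4) + (-0.4)·(0.6) + (-0.4)·(3.6)) / 4 = -6.8/4 = -1.7
  S[V,V] = ((0)·(0) + (-2)·(-2) + (3)·(3) + (-2)·(-2) + (1)·(1)) / 4 = 18/4 = 4.5
  S[V,W] = ((0)·(-3.4) + (-2)·(-0.4) + (3)·(-0.4) + (-2)·(0.6) + (1)·(3.6)) / 4 = 2/4 = 0.5
  S[W,W] = ((-3.4)·(-3.4) + (-0.4)·(-0.4) + (-0.4)·(-0.4) + (0.6)·(0.6) + (3.6)·(3.6)) / 4 = 25.2/4 = 6.3

S is symmetric (S[j,i] = S[i,j]). Assembling:

S = [[1.3, -1.25, -1.7],
 [-1.25, 4.5, 0.5],
 [-1.7, 0.5, 6.3]]


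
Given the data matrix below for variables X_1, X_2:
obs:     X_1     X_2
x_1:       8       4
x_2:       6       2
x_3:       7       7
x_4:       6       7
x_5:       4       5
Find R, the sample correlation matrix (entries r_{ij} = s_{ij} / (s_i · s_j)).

Step 1 — column means:
  mean(X_1) = (8 + 6 + 7 + 6 + 4) / 5 = 31/5 = 6.2
  mean(X_2) = (4 + 2 + 7 + 7 + 5) / 5 = 25/5 = 5

Step 2 — sample variances and covariances s[i,j] = (1/(n-1)) · Σ_k (x_{k,i} - mean_i) · (x_{k,j} - mean_j), with n-1 = 4:
  s[X_1,X_1] = ((1.8)·(1.8) + (-0.2)·(-0.2) + (0.8)·(0.8) + (-0.2)·(-0.2) + (-2.2)·(-2.2)) / 4 = 8.8/4 = 2.2
  s[X_1,X_2] = ((1.8)·(-1) + (-0.2)·(-3) + (0.8)·(2) + (-0.2)·(2) + (-2.2)·(0)) / 4 = 0/4 = 0
  s[X_2,X_2] = ((-1)·(-1) + (-3)·(-3) + (2)·(2) + (2)·(2) + (0)·(0)) / 4 = 18/4 = 4.5
  Sample standard deviations s_i = √(s[i,i]):
  s(X_1) = √(2.2) = 1.4832
  s(X_2) = √(4.5) = 2.1213

Step 3 — r_{ij} = s_{ij} / (s_i · s_j):
  r[X_1,X_1] = 1 (diagonal).
  r[X_1,X_2] = 0 / (1.4832 · 2.1213) = 0 / 3.1464 = 0
  r[X_2,X_2] = 1 (diagonal).

R is symmetric with unit diagonal. Assembling:

R = [[1, 0],
 [0, 1]]


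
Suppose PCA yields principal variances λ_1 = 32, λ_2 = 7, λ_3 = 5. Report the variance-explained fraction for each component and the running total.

Step 1 — total variance = trace(Sigma) = Σ λ_i = 32 + 7 + 5 = 44.

Step 2 — fraction explained by component i = λ_i / Σ λ:
  PC1: 32/44 = 0.7273
  PC2: 7/44 = 0.1591
  PC3: 5/44 = 0.1136

Step 3 — cumulative fraction after k components = (λ_1 + ... + λ_k) / Σ λ:
  k = 1: 32/44 = 0.7273
  k = 2: (32 + 7)/44 = 39/44 = 0.8864
  k = 3: (32 + 7 + 5)/44 = 44/44 = 1

Summary (fraction, with percent):

explained: PC1 0.7273 (72.73%), PC2 0.1591 (15.91%), PC3 0.1136 (11.36%);  cumulative: 0.7273, 0.8864, 1


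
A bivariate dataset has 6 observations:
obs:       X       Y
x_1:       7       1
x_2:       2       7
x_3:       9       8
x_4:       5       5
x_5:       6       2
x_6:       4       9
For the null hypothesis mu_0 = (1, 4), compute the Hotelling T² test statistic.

Step 1 — sample mean vector:
  mean(X) = (7 + 2 + 9 + 5 + 6 + 4) / 6 = 33/6 = 5.5
  mean(Y) = (1 + 7 + 8 + 5 + 2 + 9) / 6 = 32/6 = 5.3333
  x̄ = (5.5, 5.3333),  deviation x̄ - mu_0 = (5.5, 5.3333) - (1, 4) = (4.5, 1.3333).

Step 2 — sample covariance matrix, S[i,j] = (1/(n-1)) · Σ_k (x_{k,i} - mean_i) · (x_{k,j} - mean_j), divisor n-1 = 5:
  S[X,X] = ((1.5)·(1.5) + (-3.5)·(-3.5) + (3.5)·(3.5) + (-0.5)·(-0.5) + (0.5)·(0.5) + (-1.5)·(-1.5)) / 5 = 29.5/5 = 5.9
  S[X,Y] = ((1.5)·(-4.3333) + (-3.5)·(1.6667) + (3.5)·(2.6667) + (-0.5)·(-0.3333) + (0.5)·(-3.3333) + (-1.5)·(3.6667)) / 5 = -10/5 = -2
  S[Y,Y] = ((-4.3333)·(-4.3333) + (1.6667)·(1.6667) + (2.6667)·(2.6667) + (-0.3333)·(-0.3333) + (-3.3333)·(-3.3333) + (3.6667)·(3.6667)) / 5 = 53.3333/5 = 10.6667
  S = [[5.9, -2],
 [-2, 10.6667]].

Step 3 — invert S. det(S) = 5.9·10.6667 - (-2)² = 58.9333.
  S^{-1} = (1/det) · [[d, -b], [-b, a]] = [[0.181, 0.0339],
 [0.0339, 0.1001]].

Step 4 — quadratic form (x̄ - mu_0)^T · S^{-1} · (x̄ - mu_0):
  S^{-1} · (x̄ - mu_0) = (0.8597, 0.2862),
  (x̄ - mu_0)^T · [...] = (4.5)·(0.8597) + (1.3333)·(0.2862) = 4.2504.

Step 5 — scale by n: T² = 6 · 4.2504 = 25.5023.

T² ≈ 25.5023


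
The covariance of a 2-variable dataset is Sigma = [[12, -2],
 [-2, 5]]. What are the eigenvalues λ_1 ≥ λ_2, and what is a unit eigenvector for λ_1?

Step 1 — characteristic polynomial of 2×2 Sigma:
  det(Sigma - λI) = λ² - trace · λ + det = 0.
  trace = 12 + 5 = 17, det = 12·5 - (-2)² = 56.
Step 2 — discriminant:
  Δ = trace² - 4·det = 289 - 224 = 65.
Step 3 — eigenvalues:
  λ = (trace ± √Δ)/2 = (17 ± 8.0623)/2,
  λ_1 = 12.5311,  λ_2 = 4.4689.

Step 4 — unit eigenvector for λ_1: solve (Sigma - λ_1 I)v = 0. First row:
  (12 - 12.5311)·v_x + (-2)·v_y = 0, i.e. (-0.5311)·v_x + (-2)·v_y = 0,
  so v ∝ (b, λ_1 - a) = (-2, 0.5311); multiply by -1 so the first entry is positive: u = (2, -0.5311).
  ||u|| = √((2)² + (-0.5311)²) = √(4.2821) ≈ 2.0693,
  v_1 = u/||u|| ≈ (0.9665, -0.2567) (||v_1|| = 1).

λ_1 = 12.5311,  λ_2 = 4.4689;  v_1 ≈ (0.9665, -0.2567)


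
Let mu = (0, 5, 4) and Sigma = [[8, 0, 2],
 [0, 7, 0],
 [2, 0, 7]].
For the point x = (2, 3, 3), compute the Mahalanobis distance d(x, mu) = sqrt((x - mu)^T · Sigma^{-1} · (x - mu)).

Step 1 — centre the observation: (x - mu) = (2, -2, -1).

Step 2 — invert Sigma (cofactor / det for 3×3, or solve directly):
  Sigma^{-1} = [[0.1346, 0, -0.0385],
 [0, 0.1429, 0],
 [-0.0385, 0, 0.1538]].

Step 3 — form the quadratic (x - mu)^T · Sigma^{-1} · (x - mu):
  Sigma^{-1} · (x - mu) = (0.3077, -0.2857, -0.2308).
  (x - mu)^T · [Sigma^{-1} · (x - mu)] = (2)·(0.3077) + (-2)·(-0.2857) + (-1)·(-0.2308) = 1.4176.

Step 4 — take square root: d = √(1.4176) ≈ 1.1906.

d(x, mu) = √(1.4176) ≈ 1.1906


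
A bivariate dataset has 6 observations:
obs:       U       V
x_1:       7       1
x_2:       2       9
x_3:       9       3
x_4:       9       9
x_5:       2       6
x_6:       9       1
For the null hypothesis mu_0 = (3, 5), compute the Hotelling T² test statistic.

Step 1 — sample mean vector:
  mean(U) = (7 + 2 + 9 + 9 + 2 + 9) / 6 = 38/6 = 6.3333
  mean(V) = (1 + 9 + 3 + 9 + 6 + 1) / 6 = 29/6 = 4.8333
  x̄ = (6.3333, 4.8333),  deviation x̄ - mu_0 = (6.3333, 4.8333) - (3, 5) = (3.3333, -0.1667).

Step 2 — sample covariance matrix, S[i,j] = (1/(n-1)) · Σ_k (x_{k,i} - mean_i) · (x_{k,j} - mean_j), divisor n-1 = 5:
  S[U,U] = ((0.6667)·(0.6667) + (-4.3333)·(-4.3333) + (2.6667)·(2.6667) + (2.6667)·(2.6667) + (-4.3333)·(-4.3333) + (2.6667)·(2.6667)) / 5 = 59.3333/5 = 11.8667
  S[U,V] = ((0.6667)·(-3.8333) + (-4.3333)·(4.1667) + (2.6667)·(-1.8333) + (2.6667)·(4.1667) + (-4.3333)·(1.1667) + (2.6667)·(-3.8333)) / 5 = -29.6667/5 = -5.9333
  S[V,V] = ((-3.8333)·(-3.8333) + (4.1667)·(4.1667) + (-1.8333)·(-1.8333) + (4.1667)·(4.1667) + (1.1667)·(1.1667) + (-3.8333)·(-3.8333)) / 5 = 68.8333/5 = 13.7667
  S = [[11.8667, -5.9333],
 [-5.9333, 13.7667]].

Step 3 — invert S. det(S) = 11.8667·13.7667 - (-5.9333)² = 128.16.
  S^{-1} = (1/det) · [[d, -b], [-b, a]] = [[0.1074, 0.0463],
 [0.0463, 0.0926]].

Step 4 — quadratic form (x̄ - mu_0)^T · S^{-1} · (x̄ - mu_0):
  S^{-1} · (x̄ - mu_0) = (0.3503, 0.1389),
  (x̄ - mu_0)^T · [...] = (3.3333)·(0.3503) + (-0.1667)·(0.1389) = 1.1447.

Step 5 — scale by n: T² = 6 · 1.1447 = 6.868.

T² ≈ 6.868


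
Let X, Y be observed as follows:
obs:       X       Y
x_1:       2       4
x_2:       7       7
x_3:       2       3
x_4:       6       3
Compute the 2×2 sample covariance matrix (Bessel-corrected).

Step 1 — column means:
  mean(X) = (2 + 7 + 2 + 6) / 4 = 17/4 = 4.25
  mean(Y) = (4 + 7 + 3 + 3) / 4 = 17/4 = 4.25

Step 2 — sample covariance S[i,j] = (1/(n-1)) · Σ_k (x_{k,i} - mean_i) · (x_{k,j} - mean_j), with n-1 = 3.
  S[X,X] = ((-2.25)·(-2.25) + (2.75)·(2.75) + (-2.25)·(-2.25) + (1.75)·(1.75)) / 3 = 20.75/3 = 6.9167
  S[X,Y] = ((-2.25)·(-0.25) + (2.75)·(2.75) + (-2.25)·(-1.25) + (1.75)·(-1.25)) / 3 = 8.75/3 = 2.9167
  S[Y,Y] = ((-0.25)·(-0.25) + (2.75)·(2.75) + (-1.25)·(-1.25) + (-1.25)·(-1.25)) / 3 = 10.75/3 = 3.5833

S is symmetric (S[j,i] = S[i,j]). Assembling:

S = [[6.9167, 2.9167],
 [2.9167, 3.5833]]


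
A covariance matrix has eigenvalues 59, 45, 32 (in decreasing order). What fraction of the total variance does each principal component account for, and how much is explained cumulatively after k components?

Step 1 — total variance = trace(Sigma) = Σ λ_i = 59 + 45 + 32 = 136.

Step 2 — fraction explained by component i = λ_i / Σ λ:
  PC1: 59/136 = 0.4338
  PC2: 45/136 = 0.3309
  PC3: 32/136 = 0.2353

Step 3 — cumulative fraction after k components = (λ_1 + ... + λ_k) / Σ λ:
  k = 1: 59/136 = 0.4338
  k = 2: (59 + 45)/136 = 104/136 = 0.7647
  k = 3: (59 + 45 + 32)/136 = 136/136 = 1

Summary (fraction, with percent):

explained: PC1 0.4338 (43.38%), PC2 0.3309 (33.09%), PC3 0.2353 (23.53%);  cumulative: 0.4338, 0.7647, 1


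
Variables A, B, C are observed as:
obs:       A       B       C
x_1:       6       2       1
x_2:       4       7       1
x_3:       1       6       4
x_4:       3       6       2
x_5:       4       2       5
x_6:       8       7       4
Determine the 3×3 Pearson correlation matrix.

Step 1 — column means:
  mean(A) = (6 + 4 + 1 + 3 + 4 + 8) / 6 = 26/6 = 4.3333
  mean(B) = (2 + 7 + 6 + 6 + 2 + 7) / 6 = 30/6 = 5
  mean(C) = (1 + 1 + 4 + 2 + 5 + 4) / 6 = 17/6 = 2.8333

Step 2 — sample variances and covariances s[i,j] = (1/(n-1)) · Σ_k (x_{k,i} - mean_i) · (x_{k,j} - mean_j), with n-1 = 5:
  s[A,A] = ((1.6667)·(1.6667) + (-0.3333)·(-0.3333) + (-3.3333)·(-3.3333) + (-1.3333)·(-1.3333) + (-0.3333)·(-0.3333) + (3.6667)·(3.6667)) / 5 = 29.3333/5 = 5.8667
  s[A,B] = ((1.6667)·(-3) + (-0.3333)·(2) + (-3.3333)·(1) + (-1.3333)·(1) + (-0.3333)·(-3) + (3.6667)·(2)) / 5 = -2/5 = -0.4
  s[A,C] = ((1.6667)·(-1.8333) + (-0.3333)·(-1.8333) + (-3.3333)·(1.1667) + (-1.3333)·(-0.8333) + (-0.3333)·(2.1667) + (3.6667)·(1.1667)) / 5 = -1.6667/5 = -0.3333
  s[B,B] = ((-3)·(-3) + (2)·(2) + (1)·(1) + (1)·(1) + (-3)·(-3) + (2)·(2)) / 5 = 28/5 = 5.6
  s[B,C] = ((-3)·(-1.8333) + (2)·(-1.8333) + (1)·(1.1667) + (1)·(-0.8333) + (-3)·(2.1667) + (2)·(1.1667)) / 5 = -2/5 = -0.4
  s[C,C] = ((-1.8333)·(-1.8333) + (-1.8333)·(-1.8333) + (1.1667)·(1.1667) + (-0.8333)·(-0.8333) + (2.1667)·(2.1667) + (1.1667)·(1.1667)) / 5 = 14.8333/5 = 2.9667
  Sample standard deviations s_i = √(s[i,i]):
  s(A) = √(5.8667) = 2.4221
  s(B) = √(5.6) = 2.3664
  s(C) = √(2.9667) = 1.7224

Step 3 — r_{ij} = s_{ij} / (s_i · s_j):
  r[A,A] = 1 (diagonal).
  r[A,B] = -0.4 / (2.4221 · 2.3664) = -0.4 / 5.7318 = -0.0698
  r[A,C] = -0.3333 / (2.4221 · 1.7224) = -0.3333 / 4.1719 = -0.0799
  r[B,B] = 1 (diagonal).
  r[B,C] = -0.4 / (2.3664 · 1.7224) = -0.4 / 4.0759 = -0.0981
  r[C,C] = 1 (diagonal).

R is symmetric with unit diagonal. Assembling:

R = [[1, -0.0698, -0.0799],
 [-0.0698, 1, -0.0981],
 [-0.0799, -0.0981, 1]]


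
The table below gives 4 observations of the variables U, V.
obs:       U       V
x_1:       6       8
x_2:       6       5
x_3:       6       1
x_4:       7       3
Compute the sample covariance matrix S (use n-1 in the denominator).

Step 1 — column means:
  mean(U) = (6 + 6 + 6 + 7) / 4 = 25/4 = 6.25
  mean(V) = (8 + 5 + 1 + 3) / 4 = 17/4 = 4.25

Step 2 — sample covariance S[i,j] = (1/(n-1)) · Σ_k (x_{k,i} - mean_i) · (x_{k,j} - mean_j), with n-1 = 3.
  S[U,U] = ((-0.25)·(-0.25) + (-0.25)·(-0.25) + (-0.25)·(-0.25) + (0.75)·(0.75)) / 3 = 0.75/3 = 0.25
  S[U,V] = ((-0.25)·(3.75) + (-0.25)·(0.75) + (-0.25)·(-3.25) + (0.75)·(-1.25)) / 3 = -1.25/3 = -0.4167
  S[V,V] = ((3.75)·(3.75) + (0.75)·(0.75) + (-3.25)·(-3.25) + (-1.25)·(-1.25)) / 3 = 26.75/3 = 8.9167

S is symmetric (S[j,i] = S[i,j]). Assembling:

S = [[0.25, -0.4167],
 [-0.4167, 8.9167]]


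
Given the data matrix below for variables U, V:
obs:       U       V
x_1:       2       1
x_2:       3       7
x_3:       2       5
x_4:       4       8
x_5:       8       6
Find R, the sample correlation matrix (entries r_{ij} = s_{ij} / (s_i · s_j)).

Step 1 — column means:
  mean(U) = (2 + 3 + 2 + 4 + 8) / 5 = 19/5 = 3.8
  mean(V) = (1 + 7 + 5 + 8 + 6) / 5 = 27/5 = 5.4

Step 2 — sample variances and covariances s[i,j] = (1/(n-1)) · Σ_k (x_{k,i} - mean_i) · (x_{k,j} - mean_j), with n-1 = 4:
  s[U,U] = ((-1.8)·(-1.8) + (-0.8)·(-0.8) + (-1.8)·(-1.8) + (0.2)·(0.2) + (4.2)·(4.2)) / 4 = 24.8/4 = 6.2
  s[U,V] = ((-1.8)·(-4.4) + (-0.8)·(1.6) + (-1.8)·(-0.4) + (0.2)·(2.6) + (4.2)·(0.6)) / 4 = 10.4/4 = 2.6
  s[V,V] = ((-4.4)·(-4.4) + (1.6)·(1.6) + (-0.4)·(-0.4) + (2.6)·(2.6) + (0.6)·(0.6)) / 4 = 29.2/4 = 7.3
  Sample standard deviations s_i = √(s[i,i]):
  s(U) = √(6.2) = 2.49
  s(V) = √(7.3) = 2.7019

Step 3 — r_{ij} = s_{ij} / (s_i · s_j):
  r[U,U] = 1 (diagonal).
  r[U,V] = 2.6 / (2.49 · 2.7019) = 2.6 / 6.7276 = 0.3865
  r[V,V] = 1 (diagonal).

R is symmetric with unit diagonal. Assembling:

R = [[1, 0.3865],
 [0.3865, 1]]


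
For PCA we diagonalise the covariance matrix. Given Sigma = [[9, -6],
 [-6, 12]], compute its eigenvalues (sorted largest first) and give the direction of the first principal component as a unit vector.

Step 1 — characteristic polynomial of 2×2 Sigma:
  det(Sigma - λI) = λ² - trace · λ + det = 0.
  trace = 9 + 12 = 21, det = 9·12 - (-6)² = 72.
Step 2 — discriminant:
  Δ = trace² - 4·det = 441 - 288 = 153.
Step 3 — eigenvalues:
  λ = (trace ± √Δ)/2 = (21 ± 12.3693)/2,
  λ_1 = 16.6847,  λ_2 = 4.3153.

Step 4 — unit eigenvector for λ_1: solve (Sigma - λ_1 I)v = 0. First row:
  (9 - 16.6847)·v_x + (-6)·v_y = 0, i.e. (-7.6847)·v_x + (-6)·v_y = 0,
  so v ∝ (b, λ_1 - a) = (-6, 7.6847); multiply by -1 so the first entry is positive: u = (6, -7.6847).
  ||u|| = √((6)² + (-7.6847)²) = √(95.054) ≈ 9.7496,
  v_1 = u/||u|| ≈ (0.6154, -0.7882) (||v_1|| = 1).

λ_1 = 16.6847,  λ_2 = 4.3153;  v_1 ≈ (0.6154, -0.7882)


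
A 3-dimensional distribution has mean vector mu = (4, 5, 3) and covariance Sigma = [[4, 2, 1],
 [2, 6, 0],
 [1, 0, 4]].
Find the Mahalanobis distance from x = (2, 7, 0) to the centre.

Step 1 — centre the observation: (x - mu) = (-2, 2, -3).

Step 2 — invert Sigma (cofactor / det for 3×3, or solve directly):
  Sigma^{-1} = [[0.3243, -0.1081, -0.0811],
 [-0.1081, 0.2027, 0.027],
 [-0.0811, 0.027, 0.2703]].

Step 3 — form the quadratic (x - mu)^T · Sigma^{-1} · (x - mu):
  Sigma^{-1} · (x - mu) = (-0.6216, 0.5405, -0.5946).
  (x - mu)^T · [Sigma^{-1} · (x - mu)] = (-2)·(-0.6216) + (2)·(0.5405) + (-3)·(-0.5946) = 4.1081.

Step 4 — take square root: d = √(4.1081) ≈ 2.0268.

d(x, mu) = √(4.1081) ≈ 2.0268


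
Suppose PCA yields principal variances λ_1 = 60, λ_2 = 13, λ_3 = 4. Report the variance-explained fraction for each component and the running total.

Step 1 — total variance = trace(Sigma) = Σ λ_i = 60 + 13 + 4 = 77.

Step 2 — fraction explained by component i = λ_i / Σ λ:
  PC1: 60/77 = 0.7792
  PC2: 13/77 = 0.1688
  PC3: 4/77 = 0.0519

Step 3 — cumulative fraction after k components = (λ_1 + ... + λ_k) / Σ λ:
  k = 1: 60/77 = 0.7792
  k = 2: (60 + 13)/77 = 73/77 = 0.9481
  k = 3: (60 + 13 + 4)/77 = 77/77 = 1

Summary (fraction, with percent):

explained: PC1 0.7792 (77.92%), PC2 0.1688 (16.88%), PC3 0.0519 (5.19%);  cumulative: 0.7792, 0.9481, 1


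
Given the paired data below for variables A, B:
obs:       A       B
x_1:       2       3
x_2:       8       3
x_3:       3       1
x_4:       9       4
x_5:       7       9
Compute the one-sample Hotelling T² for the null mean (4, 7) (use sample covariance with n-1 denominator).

Step 1 — sample mean vector:
  mean(A) = (2 + 8 + 3 + 9 + 7) / 5 = 29/5 = 5.8
  mean(B) = (3 + 3 + 1 + 4 + 9) / 5 = 20/5 = 4
  x̄ = (5.8, 4),  deviation x̄ - mu_0 = (5.8, 4) - (4, 7) = (1.8, -3).

Step 2 — sample covariance matrix, S[i,j] = (1/(n-1)) · Σ_k (x_{k,i} - mean_i) · (x_{k,j} - mean_j), divisor n-1 = 4:
  S[A,A] = ((-3.8)·(-3.8) + (2.2)·(2.2) + (-2.8)·(-2.8) + (3.2)·(3.2) + (1.2)·(1.2)) / 4 = 38.8/4 = 9.7
  S[A,B] = ((-3.8)·(-1) + (2.2)·(-1) + (-2.8)·(-3) + (3.2)·(0) + (1.2)·(5)) / 4 = 16/4 = 4
  S[B,B] = ((-1)·(-1) + (-1)·(-1) + (-3)·(-3) + (0)·(0) + (5)·(5)) / 4 = 36/4 = 9
  S = [[9.7, 4],
 [4, 9]].

Step 3 — invert S. det(S) = 9.7·9 - (4)² = 71.3.
  S^{-1} = (1/det) · [[d, -b], [-b, a]] = [[0.1262, -0.0561],
 [-0.0561, 0.136]].

Step 4 — quadratic form (x̄ - mu_0)^T · S^{-1} · (x̄ - mu_0):
  S^{-1} · (x̄ - mu_0) = (0.3955, -0.5091),
  (x̄ - mu_0)^T · [...] = (1.8)·(0.3955) + (-3)·(-0.5091) = 2.2393.

Step 5 — scale by n: T² = 5 · 2.2393 = 11.1964.

T² ≈ 11.1964


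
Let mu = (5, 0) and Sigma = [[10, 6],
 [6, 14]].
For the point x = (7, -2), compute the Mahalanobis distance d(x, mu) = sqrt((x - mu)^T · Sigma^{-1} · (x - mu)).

Step 1 — centre the observation: (x - mu) = (2, -2).

Step 2 — invert Sigma. det(Sigma) = 10·14 - (6)² = 104.
  Sigma^{-1} = (1/det) · [[d, -b], [-b, a]] = [[0.1346, -0.0577],
 [-0.0577, 0.0962]].

Step 3 — form the quadratic (x - mu)^T · Sigma^{-1} · (x - mu):
  Sigma^{-1} · (x - mu) = (0.3846, -0.3077).
  (x - mu)^T · [Sigma^{-1} · (x - mu)] = (2)·(0.3846) + (-2)·(-0.3077) = 1.3846.

Step 4 — take square root: d = √(1.3846) ≈ 1.1767.

d(x, mu) = √(1.3846) ≈ 1.1767


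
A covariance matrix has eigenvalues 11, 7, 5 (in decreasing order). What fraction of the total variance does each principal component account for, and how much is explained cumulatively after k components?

Step 1 — total variance = trace(Sigma) = Σ λ_i = 11 + 7 + 5 = 23.

Step 2 — fraction explained by component i = λ_i / Σ λ:
  PC1: 11/23 = 0.4783
  PC2: 7/23 = 0.3043
  PC3: 5/23 = 0.2174

Step 3 — cumulative fraction after k components = (λ_1 + ... + λ_k) / Σ λ:
  k = 1: 11/23 = 0.4783
  k = 2: (11 + 7)/23 = 18/23 = 0.7826
  k = 3: (11 + 7 + 5)/23 = 23/23 = 1

Summary (fraction, with percent):

explained: PC1 0.4783 (47.83%), PC2 0.3043 (30.43%), PC3 0.2174 (21.74%);  cumulative: 0.4783, 0.7826, 1


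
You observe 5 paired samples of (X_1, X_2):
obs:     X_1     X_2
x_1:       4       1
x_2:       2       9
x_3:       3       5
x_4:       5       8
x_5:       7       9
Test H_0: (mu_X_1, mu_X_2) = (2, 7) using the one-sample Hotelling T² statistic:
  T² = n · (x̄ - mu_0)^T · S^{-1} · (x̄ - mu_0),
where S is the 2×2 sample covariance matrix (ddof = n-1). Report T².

Step 1 — sample mean vector:
  mean(X_1) = (4 + 2 + 3 + 5 + 7) / 5 = 21/5 = 4.2
  mean(X_2) = (1 + 9 + 5 + 8 + 9) / 5 = 32/5 = 6.4
  x̄ = (4.2, 6.4),  deviation x̄ - mu_0 = (4.2, 6.4) - (2, 7) = (2.2, -0.6).

Step 2 — sample covariance matrix, S[i,j] = (1/(n-1)) · Σ_k (x_{k,i} - mean_i) · (x_{k,j} - mean_j), divisor n-1 = 4:
  S[X_1,X_1] = ((-0.2)·(-0.2) + (-2.2)·(-2.2) + (-1.2)·(-1.2) + (0.8)·(0.8) + (2.8)·(2.8)) / 4 = 14.8/4 = 3.7
  S[X_1,X_2] = ((-0.2)·(-5.4) + (-2.2)·(2.6) + (-1.2)·(-1.4) + (0.8)·(1.6) + (2.8)·(2.6)) / 4 = 5.6/4 = 1.4
  S[X_2,X_2] = ((-5.4)·(-5.4) + (2.6)·(2.6) + (-1.4)·(-1.4) + (1.6)·(1.6) + (2.6)·(2.6)) / 4 = 47.2/4 = 11.8
  S = [[3.7, 1.4],
 [1.4, 11.8]].

Step 3 — invert S. det(S) = 3.7·11.8 - (1.4)² = 41.7.
  S^{-1} = (1/det) · [[d, -b], [-b, a]] = [[0.283, -0.0336],
 [-0.0336, 0.0887]].

Step 4 — quadratic form (x̄ - mu_0)^T · S^{-1} · (x̄ - mu_0):
  S^{-1} · (x̄ - mu_0) = (0.6427, -0.1271),
  (x̄ - mu_0)^T · [...] = (2.2)·(0.6427) + (-0.6)·(-0.1271) = 1.4902.

Step 5 — scale by n: T² = 5 · 1.4902 = 7.4508.

T² ≈ 7.4508


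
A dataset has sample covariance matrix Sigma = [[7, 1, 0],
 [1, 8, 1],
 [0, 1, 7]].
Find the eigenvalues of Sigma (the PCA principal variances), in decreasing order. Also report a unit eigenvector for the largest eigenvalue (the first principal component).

Step 1 — characteristic polynomial p(λ) = det(λI - Sigma) = λ³ - tr·λ² + c_1·λ - det, where tr = trace, c_1 = sum of the principal 2×2 minors, det = det(Sigma):
  tr = 7 + 8 + 7 = 22,
  c_1 = (7·8 - (1)²) + (7·7 - (0)²) + (8·7 - (1)²) = 55 + 49 + 55 = 159,
  det = 7·(8·7 - (1)²) - (1)·((1)·7 - (1)·(0)) + (0)·((1)·(1) - 8·(0)) = 7·(55) - (1)·(7) + (0)·(1) = 378.
  So p(λ) = λ³ - 22λ² + 159λ - 378.
Step 2 — look for an integer root (rational root theorem: any rational root is an integer divisor of 378). Testing λ = 6:
  p(6) = 216 - 792 + 954 - 378 = 0  ✓
  Dividing out (λ - 6): p(λ) = (λ - 6)(λ² - 16λ + 63).
Step 3 — remaining eigenvalues from the quadratic λ² - 16λ + 63 = 0:
  Δ = 16² - 4·63 = 256 - 252 = 4,  λ = (16 ± √4)/2 = (16 ± 2)/2 = 9 or 7.
  Sorted: λ_1 = 9,  λ_2 = 7,  λ_3 = 6  (check: sum = 22 = tr ✓).

Step 4 — unit eigenvector for λ_1 = 9: v spans the null space of (Sigma - λ_1 I), whose rows are
  r_1 = (-2, 1, 0),  r_2 = (1, -1, 1),  r_3 = (0, 1, -2).
  v is orthogonal to every row, so take v ∝ r_1 × r_2 = ((1)·(1) - (0)·(-1), (0)·(1) - (-2)·(1), (-2)·(-1) - (1)·(1)) = (1, 2, 1).
  Let u = (1, 2, 1).
  ||u|| = √((1)² + (2)² + (1)²) = √(6) ≈ 2.4495,  v_1 = u/||u|| ≈ (0.4082, 0.8165, 0.4082) (||v_1|| = 1).

λ_1 = 9,  λ_2 = 7,  λ_3 = 6;  v_1 ≈ (0.4082, 0.8165, 0.4082)


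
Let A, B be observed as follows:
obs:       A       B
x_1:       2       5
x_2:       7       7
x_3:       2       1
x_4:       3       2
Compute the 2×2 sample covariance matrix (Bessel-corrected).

Step 1 — column means:
  mean(A) = (2 + 7 + 2 + 3) / 4 = 14/4 = 3.5
  mean(B) = (5 + 7 + 1 + 2) / 4 = 15/4 = 3.75

Step 2 — sample covariance S[i,j] = (1/(n-1)) · Σ_k (x_{k,i} - mean_i) · (x_{k,j} - mean_j), with n-1 = 3.
  S[A,A] = ((-1.5)·(-1.5) + (3.5)·(3.5) + (-1.5)·(-1.5) + (-0.5)·(-0.5)) / 3 = 17/3 = 5.6667
  S[A,B] = ((-1.5)·(1.25) + (3.5)·(3.25) + (-1.5)·(-2.75) + (-0.5)·(-1.75)) / 3 = 14.5/3 = 4.8333
  S[B,B] = ((1.25)·(1.25) + (3.25)·(3.25) + (-2.75)·(-2.75) + (-1.75)·(-1.75)) / 3 = 22.75/3 = 7.5833

S is symmetric (S[j,i] = S[i,j]). Assembling:

S = [[5.6667, 4.8333],
 [4.8333, 7.5833]]


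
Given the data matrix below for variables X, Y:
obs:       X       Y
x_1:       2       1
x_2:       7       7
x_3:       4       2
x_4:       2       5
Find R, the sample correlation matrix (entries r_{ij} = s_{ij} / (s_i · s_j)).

Step 1 — column means:
  mean(X) = (2 + 7 + 4 + 2) / 4 = 15/4 = 3.75
  mean(Y) = (1 + 7 + 2 + 5) / 4 = 15/4 = 3.75

Step 2 — sample variances and covariances s[i,j] = (1/(n-1)) · Σ_k (x_{k,i} - mean_i) · (x_{k,j} - mean_j), with n-1 = 3:
  s[X,X] = ((-1.75)·(-1.75) + (3.25)·(3.25) + (0.25)·(0.25) + (-1.75)·(-1.75)) / 3 = 16.75/3 = 5.5833
  s[X,Y] = ((-1.75)·(-2.75) + (3.25)·(3.25) + (0.25)·(-1.75) + (-1.75)·(1.25)) / 3 = 12.75/3 = 4.25
  s[Y,Y] = ((-2.75)·(-2.75) + (3.25)·(3.25) + (-1.75)·(-1.75) + (1.25)·(1.25)) / 3 = 22.75/3 = 7.5833
  Sample standard deviations s_i = √(s[i,i]):
  s(X) = √(5.5833) = 2.3629
  s(Y) = √(7.5833) = 2.7538

Step 3 — r_{ij} = s_{ij} / (s_i · s_j):
  r[X,X] = 1 (diagonal).
  r[X,Y] = 4.25 / (2.3629 · 2.7538) = 4.25 / 6.5069 = 0.6531
  r[Y,Y] = 1 (diagonal).

R is symmetric with unit diagonal. Assembling:

R = [[1, 0.6531],
 [0.6531, 1]]


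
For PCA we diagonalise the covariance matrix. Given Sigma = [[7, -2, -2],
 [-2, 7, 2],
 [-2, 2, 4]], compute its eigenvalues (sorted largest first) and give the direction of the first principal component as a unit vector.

Step 1 — characteristic polynomial p(λ) = det(λI - Sigma) = λ³ - tr·λ² + c_1·λ - det, where tr = trace, c_1 = sum of the principal 2×2 minors, det = det(Sigma):
  tr = 7 + 7 + 4 = 18,
  c_1 = (7·7 - (-2)²) + (7·4 - (-2)²) + (7·4 - (2)²) = 45 + 24 + 24 = 93,
  det = 7·(7·4 - (2)²) - (-2)·((-2)·4 - (2)·(-2)) + (-2)·((-2)·(2) - 7·(-2)) = 7·(24) - (-2)·(-4) + (-2)·(10) = 140.
  So p(λ) = λ³ - 18λ² + 93λ - 140.
Step 2 — look for an integer root (rational root theorem: any rational root is an integer divisor of 140). Testing λ = 5:
  p(5) = 125 - 450 + 465 - 140 = 0  ✓
  Dividing out (λ - 5): p(λ) = (λ - 5)(λ² - 13λ + 28).
Step 3 — remaining eigenvalues from the quadratic λ² - 13λ + 28 = 0:
  Δ = 13² - 4·28 = 169 - 112 = 57,  λ = (13 ± √57)/2 = (13 ± 7.5498)/2 ≈ 10.2749 or 2.7251.
  Sorted: λ_1 = 10.2749,  λ_2 = 5,  λ_3 = 2.7251  (check: sum = 18 = tr ✓).

Step 4 — unit eigenvector for λ_1 ≈ 10.2749: v spans the null space of (Sigma - λ_1 I), whose rows are
  r_1 = (-3.2749, -2, -2),  r_2 = (-2, -3.2749, 2),  r_3 = (-2, 2, -6.2749).
  v is orthogonal to every row, so take v ∝ r_1 × r_2 = ((-2)·(2) - (-2)·(-3.2749), (-2)·(-2) - (-3.2749)·(2), (-3.2749)·(-3.2749) - (-2)·(-2)) ≈ (-10.5498, 10.5498, 6.7251).
  Rescale (multiply by -1 so the first nonzero entry is positive): u = (10.5498, -10.5498, -6.7251).
  ||u|| = √((10.5498)² + (-10.5498)² + (-6.7251)²) = √(267.8248) ≈ 16.3654,  v_1 = u/||u|| ≈ (0.6446, -0.6446, -0.4109) (||v_1|| = 1).

λ_1 = 10.2749,  λ_2 = 5,  λ_3 = 2.7251;  v_1 ≈ (0.6446, -0.6446, -0.4109)


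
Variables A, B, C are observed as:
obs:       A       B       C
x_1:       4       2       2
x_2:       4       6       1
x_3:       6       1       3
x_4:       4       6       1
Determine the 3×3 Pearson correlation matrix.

Step 1 — column means:
  mean(A) = (4 + 4 + 6 + 4) / 4 = 18/4 = 4.5
  mean(B) = (2 + 6 + 1 + 6) / 4 = 15/4 = 3.75
  mean(C) = (2 + 1 + 3 + 1) / 4 = 7/4 = 1.75

Step 2 — sample variances and covariances s[i,j] = (1/(n-1)) · Σ_k (x_{k,i} - mean_i) · (x_{k,j} - mean_j), with n-1 = 3:
  s[A,A] = ((-0.5)·(-0.5) + (-0.5)·(-0.5) + (1.5)·(1.5) + (-0.5)·(-0.5)) / 3 = 3/3 = 1
  s[A,B] = ((-0.5)·(-1.75) + (-0.5)·(2.25) + (1.5)·(-2.75) + (-0.5)·(2.25)) / 3 = -5.5/3 = -1.8333
  s[A,C] = ((-0.5)·(0.25) + (-0.5)·(-0.75) + (1.5)·(1.25) + (-0.5)·(-0.75)) / 3 = 2.5/3 = 0.8333
  s[B,B] = ((-1.75)·(-1.75) + (2.25)·(2.25) + (-2.75)·(-2.75) + (2.25)·(2.25)) / 3 = 20.75/3 = 6.9167
  s[B,C] = ((-1.75)·(0.25) + (2.25)·(-0.75) + (-2.75)·(1.25) + (2.25)·(-0.75)) / 3 = -7.25/3 = -2.4167
  s[C,C] = ((0.25)·(0.25) + (-0.75)·(-0.75) + (1.25)·(1.25) + (-0.75)·(-0.75)) / 3 = 2.75/3 = 0.9167
  Sample standard deviations s_i = √(s[i,i]):
  s(A) = √(1) = 1
  s(B) = √(6.9167) = 2.63
  s(C) = √(0.9167) = 0.9574

Step 3 — r_{ij} = s_{ij} / (s_i · s_j):
  r[A,A] = 1 (diagonal).
  r[A,B] = -1.8333 / (1 · 2.63) = -1.8333 / 2.63 = -0.6971
  r[A,C] = 0.8333 / (1 · 0.9574) = 0.8333 / 0.9574 = 0.8704
  r[B,B] = 1 (diagonal).
  r[B,C] = -2.4167 / (2.63 · 0.9574) = -2.4167 / 2.518 = -0.9598
  r[C,C] = 1 (diagonal).

R is symmetric with unit diagonal. Assembling:

R = [[1, -0.6971, 0.8704],
 [-0.6971, 1, -0.9598],
 [0.8704, -0.9598, 1]]


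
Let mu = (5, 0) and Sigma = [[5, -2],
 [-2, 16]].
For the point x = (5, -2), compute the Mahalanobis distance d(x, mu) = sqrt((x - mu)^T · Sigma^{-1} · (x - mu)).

Step 1 — centre the observation: (x - mu) = (0, -2).

Step 2 — invert Sigma. det(Sigma) = 5·16 - (-2)² = 76.
  Sigma^{-1} = (1/det) · [[d, -b], [-b, a]] = [[0.2105, 0.0263],
 [0.0263, 0.0658]].

Step 3 — form the quadratic (x - mu)^T · Sigma^{-1} · (x - mu):
  Sigma^{-1} · (x - mu) = (-0.0526, -0.1316).
  (x - mu)^T · [Sigma^{-1} · (x - mu)] = (0)·(-0.0526) + (-2)·(-0.1316) = 0.2632.

Step 4 — take square root: d = √(0.2632) ≈ 0.513.

d(x, mu) = √(0.2632) ≈ 0.513


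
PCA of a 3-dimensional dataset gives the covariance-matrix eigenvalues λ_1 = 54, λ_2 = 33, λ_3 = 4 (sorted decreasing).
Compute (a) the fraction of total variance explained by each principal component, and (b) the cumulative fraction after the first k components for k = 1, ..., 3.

Step 1 — total variance = trace(Sigma) = Σ λ_i = 54 + 33 + 4 = 91.

Step 2 — fraction explained by component i = λ_i / Σ λ:
  PC1: 54/91 = 0.5934
  PC2: 33/91 = 0.3626
  PC3: 4/91 = 0.044

Step 3 — cumulative fraction after k components = (λ_1 + ... + λ_k) / Σ λ:
  k = 1: 54/91 = 0.5934
  k = 2: (54 + 33)/91 = 87/91 = 0.956
  k = 3: (54 + 33 + 4)/91 = 91/91 = 1

Summary (fraction, with percent):

explained: PC1 0.5934 (59.34%), PC2 0.3626 (36.26%), PC3 0.044 (4.4%);  cumulative: 0.5934, 0.956, 1


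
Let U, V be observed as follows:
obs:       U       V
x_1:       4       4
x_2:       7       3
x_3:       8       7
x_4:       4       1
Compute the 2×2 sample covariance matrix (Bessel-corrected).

Step 1 — column means:
  mean(U) = (4 + 7 + 8 + 4) / 4 = 23/4 = 5.75
  mean(V) = (4 + 3 + 7 + 1) / 4 = 15/4 = 3.75

Step 2 — sample covariance S[i,j] = (1/(n-1)) · Σ_k (x_{k,i} - mean_i) · (x_{k,j} - mean_j), with n-1 = 3.
  S[U,U] = ((-1.75)·(-1.75) + (1.25)·(1.25) + (2.25)·(2.25) + (-1.75)·(-1.75)) / 3 = 12.75/3 = 4.25
  S[U,V] = ((-1.75)·(0.25) + (1.25)·(-0.75) + (2.25)·(3.25) + (-1.75)·(-2.75)) / 3 = 10.75/3 = 3.5833
  S[V,V] = ((0.25)·(0.25) + (-0.75)·(-0.75) + (3.25)·(3.25) + (-2.75)·(-2.75)) / 3 = 18.75/3 = 6.25

S is symmetric (S[j,i] = S[i,j]). Assembling:

S = [[4.25, 3.5833],
 [3.5833, 6.25]]


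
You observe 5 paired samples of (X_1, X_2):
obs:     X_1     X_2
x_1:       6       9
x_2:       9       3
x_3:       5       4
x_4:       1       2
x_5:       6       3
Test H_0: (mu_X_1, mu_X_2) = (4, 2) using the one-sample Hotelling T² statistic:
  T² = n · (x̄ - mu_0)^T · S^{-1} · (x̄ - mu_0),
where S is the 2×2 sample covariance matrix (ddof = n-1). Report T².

Step 1 — sample mean vector:
  mean(X_1) = (6 + 9 + 5 + 1 + 6) / 5 = 27/5 = 5.4
  mean(X_2) = (9 + 3 + 4 + 2 + 3) / 5 = 21/5 = 4.2
  x̄ = (5.4, 4.2),  deviation x̄ - mu_0 = (5.4, 4.2) - (4, 2) = (1.4, 2.2).

Step 2 — sample covariance matrix, S[i,j] = (1/(n-1)) · Σ_k (x_{k,i} - mean_i) · (x_{k,j} - mean_j), divisor n-1 = 4:
  S[X_1,X_1] = ((0.6)·(0.6) + (3.6)·(3.6) + (-0.4)·(-0.4) + (-4.4)·(-4.4) + (0.6)·(0.6)) / 4 = 33.2/4 = 8.3
  S[X_1,X_2] = ((0.6)·(4.8) + (3.6)·(-1.2) + (-0.4)·(-0.2) + (-4.4)·(-2.2) + (0.6)·(-1.2)) / 4 = 7.6/4 = 1.9
  S[X_2,X_2] = ((4.8)·(4.8) + (-1.2)·(-1.2) + (-0.2)·(-0.2) + (-2.2)·(-2.2) + (-1.2)·(-1.2)) / 4 = 30.8/4 = 7.7
  S = [[8.3, 1.9],
 [1.9, 7.7]].

Step 3 — invert S. det(S) = 8.3·7.7 - (1.9)² = 60.3.
  S^{-1} = (1/det) · [[d, -b], [-b, a]] = [[0.1277, -0.0315],
 [-0.0315, 0.1376]].

Step 4 — quadratic form (x̄ - mu_0)^T · S^{-1} · (x̄ - mu_0):
  S^{-1} · (x̄ - mu_0) = (0.1095, 0.2587),
  (x̄ - mu_0)^T · [...] = (1.4)·(0.1095) + (2.2)·(0.2587) = 0.7224.

Step 5 — scale by n: T² = 5 · 0.7224 = 3.6119.

T² ≈ 3.6119


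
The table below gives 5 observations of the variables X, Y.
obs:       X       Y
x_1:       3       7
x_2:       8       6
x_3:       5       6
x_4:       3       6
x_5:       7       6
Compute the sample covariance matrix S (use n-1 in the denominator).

Step 1 — column means:
  mean(X) = (3 + 8 + 5 + 3 + 7) / 5 = 26/5 = 5.2
  mean(Y) = (7 + 6 + 6 + 6 + 6) / 5 = 31/5 = 6.2

Step 2 — sample covariance S[i,j] = (1/(n-1)) · Σ_k (x_{k,i} - mean_i) · (x_{k,j} - mean_j), with n-1 = 4.
  S[X,X] = ((-2.2)·(-2.2) + (2.8)·(2.8) + (-0.2)·(-0.2) + (-2.2)·(-2.2) + (1.8)·(1.8)) / 4 = 20.8/4 = 5.2
  S[X,Y] = ((-2.2)·(0.8) + (2.8)·(-0.2) + (-0.2)·(-0.2) + (-2.2)·(-0.2) + (1.8)·(-0.2)) / 4 = -2.2/4 = -0.55
  S[Y,Y] = ((0.8)·(0.8) + (-0.2)·(-0.2) + (-0.2)·(-0.2) + (-0.2)·(-0.2) + (-0.2)·(-0.2)) / 4 = 0.8/4 = 0.2

S is symmetric (S[j,i] = S[i,j]). Assembling:

S = [[5.2, -0.55],
 [-0.55, 0.2]]


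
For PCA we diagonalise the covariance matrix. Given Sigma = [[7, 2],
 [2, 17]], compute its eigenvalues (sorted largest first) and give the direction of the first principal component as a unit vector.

Step 1 — characteristic polynomial of 2×2 Sigma:
  det(Sigma - λI) = λ² - trace · λ + det = 0.
  trace = 7 + 17 = 24, det = 7·17 - (2)² = 115.
Step 2 — discriminant:
  Δ = trace² - 4·det = 576 - 460 = 116.
Step 3 — eigenvalues:
  λ = (trace ± √Δ)/2 = (24 ± 10.7703)/2,
  λ_1 = 17.3852,  λ_2 = 6.6148.

Step 4 — unit eigenvector for λ_1: solve (Sigma - λ_1 I)v = 0. First row:
  (7 - 17.3852)·v_x + (2)·v_y = 0, i.e. (-10.3852)·v_x + (2)·v_y = 0,
  so v ∝ (b, λ_1 - a) = (2, 10.3852) = u.
  ||u|| = √((2)² + (10.3852)²) = √(111.8516) ≈ 10.576,
  v_1 = u/||u|| ≈ (0.1891, 0.982) (||v_1|| = 1).

λ_1 = 17.3852,  λ_2 = 6.6148;  v_1 ≈ (0.1891, 0.982)


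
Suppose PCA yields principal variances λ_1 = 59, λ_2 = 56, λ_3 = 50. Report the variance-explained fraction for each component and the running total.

Step 1 — total variance = trace(Sigma) = Σ λ_i = 59 + 56 + 50 = 165.

Step 2 — fraction explained by component i = λ_i / Σ λ:
  PC1: 59/165 = 0.3576
  PC2: 56/165 = 0.3394
  PC3: 50/165 = 0.303

Step 3 — cumulative fraction after k components = (λ_1 + ... + λ_k) / Σ λ:
  k = 1: 59/165 = 0.3576
  k = 2: (59 + 56)/165 = 115/165 = 0.697
  k = 3: (59 + 56 + 50)/165 = 165/165 = 1

Summary (fraction, with percent):

explained: PC1 0.3576 (35.76%), PC2 0.3394 (33.94%), PC3 0.303 (30.3%);  cumulative: 0.3576, 0.697, 1


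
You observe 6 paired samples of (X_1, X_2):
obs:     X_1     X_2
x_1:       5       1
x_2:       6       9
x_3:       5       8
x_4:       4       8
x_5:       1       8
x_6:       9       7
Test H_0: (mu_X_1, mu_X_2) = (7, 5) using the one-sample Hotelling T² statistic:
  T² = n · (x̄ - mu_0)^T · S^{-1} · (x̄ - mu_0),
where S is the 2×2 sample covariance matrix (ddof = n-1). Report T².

Step 1 — sample mean vector:
  mean(X_1) = (5 + 6 + 5 + 4 + 1 + 9) / 6 = 30/6 = 5
  mean(X_2) = (1 + 9 + 8 + 8 + 8 + 7) / 6 = 41/6 = 6.8333
  x̄ = (5, 6.8333),  deviation x̄ - mu_0 = (5, 6.8333) - (7, 5) = (-2, 1.8333).

Step 2 — sample covariance matrix, S[i,j] = (1/(n-1)) · Σ_k (x_{k,i} - mean_i) · (x_{k,j} - mean_j), divisor n-1 = 5:
  S[X_1,X_1] = ((0)·(0) + (1)·(1) + (0)·(0) + (-1)·(-1) + (-4)·(-4) + (4)·(4)) / 5 = 34/5 = 6.8
  S[X_1,X_2] = ((0)·(-5.8333) + (1)·(2.1667) + (0)·(1.1667) + (-1)·(1.1667) + (-4)·(1.1667) + (4)·(0.1667)) / 5 = -3/5 = -0.6
  S[X_2,X_2] = ((-5.8333)·(-5.8333) + (2.1667)·(2.1667) + (1.1667)·(1.1667) + (1.1667)·(1.1667) + (1.1667)·(1.1667) + (0.1667)·(0.1667)) / 5 = 42.8333/5 = 8.5667
  S = [[6.8, -0.6],
 [-0.6, 8.5667]].

Step 3 — invert S. det(S) = 6.8·8.5667 - (-0.6)² = 57.8933.
  S^{-1} = (1/det) · [[d, -b], [-b, a]] = [[0.148, 0.0104],
 [0.0104, 0.1175]].

Step 4 — quadratic form (x̄ - mu_0)^T · S^{-1} · (x̄ - mu_0):
  S^{-1} · (x̄ - mu_0) = (-0.2769, 0.1946),
  (x̄ - mu_0)^T · [...] = (-2)·(-0.2769) + (1.8333)·(0.1946) = 0.9107.

Step 5 — scale by n: T² = 6 · 0.9107 = 5.4641.

T² ≈ 5.4641


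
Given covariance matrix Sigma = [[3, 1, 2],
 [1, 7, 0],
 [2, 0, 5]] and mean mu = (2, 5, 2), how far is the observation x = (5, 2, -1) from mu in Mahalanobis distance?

Step 1 — centre the observation: (x - mu) = (3, -3, -3).

Step 2 — invert Sigma (cofactor / det for 3×3, or solve directly):
  Sigma^{-1} = [[0.4861, -0.0694, -0.1944],
 [-0.0694, 0.1528, 0.0278],
 [-0.1944, 0.0278, 0.2778]].

Step 3 — form the quadratic (x - mu)^T · Sigma^{-1} · (x - mu):
  Sigma^{-1} · (x - mu) = (2.25, -0.75, -1.5).
  (x - mu)^T · [Sigma^{-1} · (x - mu)] = (3)·(2.25) + (-3)·(-0.75) + (-3)·(-1.5) = 13.5.

Step 4 — take square root: d = √(13.5) ≈ 3.6742.

d(x, mu) = √(13.5) ≈ 3.6742


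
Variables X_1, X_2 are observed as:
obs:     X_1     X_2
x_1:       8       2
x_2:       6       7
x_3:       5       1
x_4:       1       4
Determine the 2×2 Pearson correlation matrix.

Step 1 — column means:
  mean(X_1) = (8 + 6 + 5 + 1) / 4 = 20/4 = 5
  mean(X_2) = (2 + 7 + 1 + 4) / 4 = 14/4 = 3.5

Step 2 — sample variances and covariances s[i,j] = (1/(n-1)) · Σ_k (x_{k,i} - mean_i) · (x_{k,j} - mean_j), with n-1 = 3:
  s[X_1,X_1] = ((3)·(3) + (1)·(1) + (0)·(0) + (-4)·(-4)) / 3 = 26/3 = 8.6667
  s[X_1,X_2] = ((3)·(-1.5) + (1)·(3.5) + (0)·(-2.5) + (-4)·(0.5)) / 3 = -3/3 = -1
  s[X_2,X_2] = ((-1.5)·(-1.5) + (3.5)·(3.5) + (-2.5)·(-2.5) + (0.5)·(0.5)) / 3 = 21/3 = 7
  Sample standard deviations s_i = √(s[i,i]):
  s(X_1) = √(8.6667) = 2.9439
  s(X_2) = √(7) = 2.6458

Step 3 — r_{ij} = s_{ij} / (s_i · s_j):
  r[X_1,X_1] = 1 (diagonal).
  r[X_1,X_2] = -1 / (2.9439 · 2.6458) = -1 / 7.7889 = -0.1284
  r[X_2,X_2] = 1 (diagonal).

R is symmetric with unit diagonal. Assembling:

R = [[1, -0.1284],
 [-0.1284, 1]]
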